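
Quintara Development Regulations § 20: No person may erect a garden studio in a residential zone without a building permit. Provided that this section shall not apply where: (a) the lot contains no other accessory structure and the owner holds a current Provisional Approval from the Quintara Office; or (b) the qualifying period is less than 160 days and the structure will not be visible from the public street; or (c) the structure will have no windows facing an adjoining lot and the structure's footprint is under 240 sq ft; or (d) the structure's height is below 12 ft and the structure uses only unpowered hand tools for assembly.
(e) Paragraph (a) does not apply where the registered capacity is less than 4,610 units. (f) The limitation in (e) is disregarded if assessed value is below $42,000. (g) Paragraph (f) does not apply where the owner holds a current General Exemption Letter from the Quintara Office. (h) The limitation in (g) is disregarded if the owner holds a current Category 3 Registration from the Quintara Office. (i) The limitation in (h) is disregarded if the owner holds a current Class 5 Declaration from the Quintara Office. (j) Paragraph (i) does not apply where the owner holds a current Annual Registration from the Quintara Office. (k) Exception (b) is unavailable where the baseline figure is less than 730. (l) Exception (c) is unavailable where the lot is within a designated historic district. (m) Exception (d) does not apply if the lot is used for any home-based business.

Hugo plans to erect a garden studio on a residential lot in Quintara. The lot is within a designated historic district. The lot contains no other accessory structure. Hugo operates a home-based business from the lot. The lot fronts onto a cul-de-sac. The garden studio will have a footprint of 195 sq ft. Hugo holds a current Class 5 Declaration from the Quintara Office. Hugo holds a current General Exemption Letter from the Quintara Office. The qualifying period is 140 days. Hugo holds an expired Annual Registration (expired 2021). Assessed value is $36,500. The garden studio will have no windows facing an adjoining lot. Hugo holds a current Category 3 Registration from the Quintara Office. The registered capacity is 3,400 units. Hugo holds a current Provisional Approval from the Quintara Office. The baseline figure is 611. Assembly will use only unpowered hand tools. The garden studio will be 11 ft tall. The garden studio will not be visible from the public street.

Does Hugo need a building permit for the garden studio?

Yes — Hugo must obtain a building permit.

Exception (a): the lot has no other accessory structure; a current Provisional Approval is held — every condition holds. But applying paragraphs (e)–(j): (e) applies — the registered capacity is 3,400 units, less than the 4,610 units limit. (f) applies (assessed value is $36,500, below the $42,000 limit), but is set aside by (g): (g) operates — a current General Exemption Letter is held. (h) operates (a current Category 3 Registration is held), but is itself disapplied by (i): (i) operates — a current Class 5 Declaration is held. (j) is not engaged (there is no Annual Registration in force), so (i) stands. (a) is therefore removed.
Exception (b): the qualifying period is 140 days, less than the 160 days limit; the structure will not be visible from the street — every condition holds. However, paragraph (k) must be considered: (k) is triggered — the baseline figure is 611, less than the 730 limit. So (b) is unavailable.
Exception (c)'s conditions are all satisfied: no windows face an adjoining lot; the structure's footprint is 195 sq ft, under the 240 sq ft limit. But applying paragraph (l): (l) applies — the lot is in a historic district. (c) is therefore removed.
Exception (d) is satisfied on its face — the structure's height is 11 ft, below the 12 ft limit; assembly uses only hand tools. Turning to paragraph (m): (m) operates against (d): a home-based business operates on the lot. So (d) is unavailable.
Every exception is unavailable, so the rule governs.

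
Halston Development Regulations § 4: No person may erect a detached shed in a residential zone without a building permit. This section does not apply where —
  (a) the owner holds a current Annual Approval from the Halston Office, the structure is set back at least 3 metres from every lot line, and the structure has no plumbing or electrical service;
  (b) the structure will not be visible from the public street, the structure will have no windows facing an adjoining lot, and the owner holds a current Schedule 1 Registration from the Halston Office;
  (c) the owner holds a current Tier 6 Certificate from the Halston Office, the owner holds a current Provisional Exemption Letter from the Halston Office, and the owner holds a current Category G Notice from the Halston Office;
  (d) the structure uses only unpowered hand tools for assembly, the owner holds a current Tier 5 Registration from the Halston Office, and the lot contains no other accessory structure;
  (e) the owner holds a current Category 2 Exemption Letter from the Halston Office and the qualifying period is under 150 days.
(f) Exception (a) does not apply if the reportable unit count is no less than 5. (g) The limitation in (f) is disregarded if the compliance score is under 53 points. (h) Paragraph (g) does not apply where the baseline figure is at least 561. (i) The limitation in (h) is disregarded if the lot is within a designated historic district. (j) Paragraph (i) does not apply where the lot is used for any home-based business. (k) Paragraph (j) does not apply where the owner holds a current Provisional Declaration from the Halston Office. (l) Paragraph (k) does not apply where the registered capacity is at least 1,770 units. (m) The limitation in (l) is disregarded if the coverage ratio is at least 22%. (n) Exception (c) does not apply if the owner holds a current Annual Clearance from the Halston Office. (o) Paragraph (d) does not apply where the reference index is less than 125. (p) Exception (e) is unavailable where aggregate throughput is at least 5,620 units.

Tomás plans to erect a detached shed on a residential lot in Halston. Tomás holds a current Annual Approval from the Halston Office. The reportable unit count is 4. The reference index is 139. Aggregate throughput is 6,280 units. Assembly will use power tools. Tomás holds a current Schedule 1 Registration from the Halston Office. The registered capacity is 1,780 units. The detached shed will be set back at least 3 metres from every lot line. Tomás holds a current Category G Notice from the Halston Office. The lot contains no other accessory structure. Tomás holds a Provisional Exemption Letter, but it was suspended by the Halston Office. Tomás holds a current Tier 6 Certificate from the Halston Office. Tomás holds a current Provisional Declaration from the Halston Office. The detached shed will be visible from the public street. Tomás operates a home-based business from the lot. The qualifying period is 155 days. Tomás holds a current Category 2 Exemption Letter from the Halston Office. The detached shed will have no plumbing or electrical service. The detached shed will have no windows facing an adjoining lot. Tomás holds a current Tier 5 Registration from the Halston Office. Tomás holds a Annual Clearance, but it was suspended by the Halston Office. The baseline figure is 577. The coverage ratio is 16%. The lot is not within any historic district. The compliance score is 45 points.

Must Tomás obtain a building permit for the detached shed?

No — exception (a) applies; Tomás does not need a building permit.

Exception (a): a current Annual Approval is held; the setback is at least 3 m on every side; there is no plumbing or electrical service — every condition holds. Considering the limiting provisions: (f), which would limit (a), is not triggered: the reportable unit count is 4, short of 5. (a) remains available.
Exception (b) does not apply: the structure will be visible from the street.
Exception (c) requires that the owner holds a current Provisional Exemption Letter from the Halston Office; but there is no Provisional Exemption Letter in force, so (c) is unavailable.
Exception (d) fails — assembly uses power tools.
Exception (e) does not apply: the qualifying period is 155 days, not under 150 days.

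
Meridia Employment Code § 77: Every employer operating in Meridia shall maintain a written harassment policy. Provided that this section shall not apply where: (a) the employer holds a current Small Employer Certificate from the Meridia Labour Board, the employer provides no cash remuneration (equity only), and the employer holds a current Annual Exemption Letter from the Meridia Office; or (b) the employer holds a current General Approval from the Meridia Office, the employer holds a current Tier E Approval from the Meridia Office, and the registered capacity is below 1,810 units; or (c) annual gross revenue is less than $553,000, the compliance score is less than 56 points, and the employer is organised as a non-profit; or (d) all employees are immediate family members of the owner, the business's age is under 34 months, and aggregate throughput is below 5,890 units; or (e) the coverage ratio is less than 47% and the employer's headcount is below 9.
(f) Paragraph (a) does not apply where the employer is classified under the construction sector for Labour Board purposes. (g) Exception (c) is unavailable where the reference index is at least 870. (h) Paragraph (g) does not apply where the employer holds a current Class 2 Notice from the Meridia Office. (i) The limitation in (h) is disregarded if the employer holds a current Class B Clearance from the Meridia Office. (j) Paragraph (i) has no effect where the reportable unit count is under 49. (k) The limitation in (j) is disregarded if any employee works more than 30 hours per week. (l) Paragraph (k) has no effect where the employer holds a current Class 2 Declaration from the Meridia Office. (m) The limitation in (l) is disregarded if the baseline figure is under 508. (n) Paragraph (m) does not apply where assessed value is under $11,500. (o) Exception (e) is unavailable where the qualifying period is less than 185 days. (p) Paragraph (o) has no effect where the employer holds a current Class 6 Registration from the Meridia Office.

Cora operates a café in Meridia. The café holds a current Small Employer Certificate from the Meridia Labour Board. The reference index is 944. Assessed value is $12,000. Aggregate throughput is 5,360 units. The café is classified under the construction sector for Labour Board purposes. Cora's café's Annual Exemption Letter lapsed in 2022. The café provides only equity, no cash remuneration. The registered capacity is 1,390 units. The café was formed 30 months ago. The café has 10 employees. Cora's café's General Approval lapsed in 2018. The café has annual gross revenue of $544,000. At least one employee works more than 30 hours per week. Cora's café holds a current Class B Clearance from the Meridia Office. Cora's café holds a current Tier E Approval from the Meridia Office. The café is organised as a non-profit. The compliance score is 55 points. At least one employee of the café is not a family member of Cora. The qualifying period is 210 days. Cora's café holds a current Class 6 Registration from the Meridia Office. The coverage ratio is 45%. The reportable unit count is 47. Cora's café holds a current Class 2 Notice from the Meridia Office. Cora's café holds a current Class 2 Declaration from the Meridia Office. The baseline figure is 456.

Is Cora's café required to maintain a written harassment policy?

Exception (a) does not apply: no current Annual Exemption Letter is held.
Exception (b) fails — the General Approval is not current.
Exception (c)'s conditions are all satisfied: annual gross revenue is $544,000, less than the $553,000 limit; the compliance score is 55 points, less than the 56 points limit; the employer is a non-profit. But: (g) operates against (c): the reference index is 944, meeting the 870 threshold. (h) is engaged (a current Class 2 Notice is held), but is displaced by (i): (i) is engaged — a current Class B Clearance is held. (j) would limit (i) — the reportable unit count is 47, under the 49 limit — but (k) sets (j) aside: (k) is engaged — at least one employee exceeds 30 hours/week. (l) is triggered (a current Class 2 Declaration is held), but is set aside by (m): (m) is triggered — the baseline figure is 456, under the 508 limit. (n) is not triggered (assessed value is $12,000, not under $11,500), so (m) stands. So (c) is unavailable.
Exception (d) does not apply: at least one employee is not a family member.
Exception (e) requires that the employer's headcount is below 9; but the employer's headcount is 10, not below 9, so (e) is unavailable.
No exception is made out. Cora's café falls within the general rule.

Yes — Cora's café must maintain a written harassment policy.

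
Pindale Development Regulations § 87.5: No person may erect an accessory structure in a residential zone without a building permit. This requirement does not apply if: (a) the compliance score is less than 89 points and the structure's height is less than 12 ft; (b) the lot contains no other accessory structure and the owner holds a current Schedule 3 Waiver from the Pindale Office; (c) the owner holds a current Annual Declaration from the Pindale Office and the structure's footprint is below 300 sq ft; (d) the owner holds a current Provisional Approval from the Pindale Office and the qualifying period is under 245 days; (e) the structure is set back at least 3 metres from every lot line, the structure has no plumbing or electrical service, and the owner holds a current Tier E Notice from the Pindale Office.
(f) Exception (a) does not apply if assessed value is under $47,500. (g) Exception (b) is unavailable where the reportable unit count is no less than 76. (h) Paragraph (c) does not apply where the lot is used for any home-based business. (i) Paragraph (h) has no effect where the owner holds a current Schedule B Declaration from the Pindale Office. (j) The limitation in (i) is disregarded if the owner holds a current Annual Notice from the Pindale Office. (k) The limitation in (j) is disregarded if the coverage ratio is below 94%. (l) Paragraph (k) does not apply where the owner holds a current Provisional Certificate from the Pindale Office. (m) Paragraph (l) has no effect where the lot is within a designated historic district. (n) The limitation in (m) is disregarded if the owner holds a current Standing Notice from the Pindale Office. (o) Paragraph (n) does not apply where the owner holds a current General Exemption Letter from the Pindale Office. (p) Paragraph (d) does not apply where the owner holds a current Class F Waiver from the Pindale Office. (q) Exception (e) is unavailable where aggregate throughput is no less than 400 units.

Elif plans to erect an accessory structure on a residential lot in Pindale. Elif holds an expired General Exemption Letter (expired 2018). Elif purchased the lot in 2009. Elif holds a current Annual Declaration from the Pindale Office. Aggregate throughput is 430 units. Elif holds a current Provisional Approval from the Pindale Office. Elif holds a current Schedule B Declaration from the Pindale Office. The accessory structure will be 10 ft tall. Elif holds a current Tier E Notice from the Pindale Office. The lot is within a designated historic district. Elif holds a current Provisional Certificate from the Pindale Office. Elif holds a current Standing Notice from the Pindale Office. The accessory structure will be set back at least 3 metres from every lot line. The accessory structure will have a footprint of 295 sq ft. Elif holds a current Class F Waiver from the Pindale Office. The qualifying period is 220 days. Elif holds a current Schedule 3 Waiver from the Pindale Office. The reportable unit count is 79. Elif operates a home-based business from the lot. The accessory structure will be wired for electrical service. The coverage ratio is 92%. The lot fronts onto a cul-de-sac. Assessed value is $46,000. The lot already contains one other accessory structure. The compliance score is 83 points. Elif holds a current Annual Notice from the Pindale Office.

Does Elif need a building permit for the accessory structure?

Yes — Elif must obtain a building permit.

Exception (a) is satisfied on its face — the compliance score is 83 points, less than the 89 points limit; the structure's height is 10 ft, less than the 12 ft limit. Turning to paragraph (f): (f) is engaged — assessed value is $46,000, under the $47,500 limit. Exception (a) does not apply.
Exception (b) fails — the lot already has another accessory structure.
All of (c)'s requirements are met (a current Annual Declaration is held; the structure's footprint is 295 sq ft, below the 300 sq ft limit). Turning to paragraphs (h)–(o): (h) is triggered — a home-based business operates on the lot. (i) is engaged (a current Schedule B Declaration is held), but is set aside by (j): (j) operates against (i): a current Annual Notice is held. (k) is triggered (the coverage ratio is 92%, below the 94% limit), but is itself disapplied by (l): (l) operates against (k): a current Provisional Certificate is held. (m) is triggered (the lot is in a historic district), but is set aside by (n): (n) is triggered — a current Standing Notice is held. (o) is not engaged (no current General Exemption Letter is held), so (n) stands. Exception (c) does not apply.
Exception (d)'s conditions are all satisfied: a current Provisional Approval is held; the qualifying period is 220 days, under the 245 days limit. But: (p) operates against (d): a current Class F Waiver is held. Exception (d) does not apply.
Exception (e) does not apply: electrical service is planned.
None of the exceptions is available; § 87.5 applies in full.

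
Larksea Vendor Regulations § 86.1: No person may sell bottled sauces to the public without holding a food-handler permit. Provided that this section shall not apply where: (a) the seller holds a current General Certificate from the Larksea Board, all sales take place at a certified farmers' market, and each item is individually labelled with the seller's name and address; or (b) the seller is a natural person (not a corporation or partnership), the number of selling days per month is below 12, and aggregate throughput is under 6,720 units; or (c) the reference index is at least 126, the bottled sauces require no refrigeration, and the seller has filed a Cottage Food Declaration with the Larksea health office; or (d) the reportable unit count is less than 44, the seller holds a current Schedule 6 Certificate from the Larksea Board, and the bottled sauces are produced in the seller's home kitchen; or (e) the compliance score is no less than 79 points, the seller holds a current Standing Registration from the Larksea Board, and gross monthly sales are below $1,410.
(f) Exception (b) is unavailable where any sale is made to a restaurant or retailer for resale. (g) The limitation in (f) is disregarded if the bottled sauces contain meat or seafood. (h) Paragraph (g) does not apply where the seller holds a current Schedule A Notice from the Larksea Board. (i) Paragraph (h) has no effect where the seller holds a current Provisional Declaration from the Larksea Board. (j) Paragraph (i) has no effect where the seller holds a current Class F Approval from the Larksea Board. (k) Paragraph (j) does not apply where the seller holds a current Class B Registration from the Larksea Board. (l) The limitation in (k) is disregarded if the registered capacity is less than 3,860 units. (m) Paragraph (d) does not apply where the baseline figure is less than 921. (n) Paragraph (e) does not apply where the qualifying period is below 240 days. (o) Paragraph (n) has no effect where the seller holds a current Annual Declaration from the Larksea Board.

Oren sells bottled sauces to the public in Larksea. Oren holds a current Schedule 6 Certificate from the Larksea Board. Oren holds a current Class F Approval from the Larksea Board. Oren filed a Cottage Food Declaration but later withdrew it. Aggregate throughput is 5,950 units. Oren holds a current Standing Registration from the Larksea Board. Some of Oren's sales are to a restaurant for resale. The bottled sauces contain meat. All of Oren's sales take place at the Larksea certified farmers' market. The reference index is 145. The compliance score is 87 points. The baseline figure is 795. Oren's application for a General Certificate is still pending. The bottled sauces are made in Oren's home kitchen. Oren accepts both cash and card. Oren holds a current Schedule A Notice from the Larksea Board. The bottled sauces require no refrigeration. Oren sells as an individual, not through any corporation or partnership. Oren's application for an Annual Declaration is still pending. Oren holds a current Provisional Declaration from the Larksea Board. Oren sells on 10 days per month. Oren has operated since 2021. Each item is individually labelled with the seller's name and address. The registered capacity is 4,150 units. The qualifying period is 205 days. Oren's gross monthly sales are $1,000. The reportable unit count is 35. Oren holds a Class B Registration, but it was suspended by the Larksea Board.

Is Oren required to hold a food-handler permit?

Exception (a) does not apply: the General Certificate is not current.
Exception (b): the seller is a natural person; the number of selling days per month is 10, below the 12 limit; aggregate throughput is 5,950 units, under the 6,720 units limit — every condition holds. But applying paragraphs (f)–(l): (f) operates against (b): some sales are to a restaurant for resale. (g) would limit (f) — the bottled sauces contain meat — but (h) sets (g) aside: (h) is triggered — a current Schedule A Notice is held. (i) would limit (h) — a current Provisional Declaration is held — but (j) sets (i) aside: (j) applies — a current Class F Approval is held. (k) is not engaged (the Class B Registration is not current), so (j) stands. Exception (b) does not apply.
Exception (c) does not apply: the Cottage Food Declaration was withdrawn.
Exception (d) is satisfied on its face — the reportable unit count is 35, less than the 44 limit; a current Schedule 6 Certificate is held; the bottled sauces are home-kitchen produced. However, paragraph (m) must be considered: (m) operates — the baseline figure is 795, less than the 921 limit. (d) is therefore removed.
All of (e)'s requirements are met (the compliance score is 87 points, meeting the 79 points threshold; a current Standing Registration is held; gross monthly sales are $1,000, below the $1,410 limit). But: (n) operates against (e): the qualifying period is 205 days, below the 240 days limit. (o) is not engaged (there is no Annual Declaration in force), so (n) stands. Exception (e) does not apply.
No exception is made out. Oren falls within the general rule.

Yes — Oren must hold a food-handler permit.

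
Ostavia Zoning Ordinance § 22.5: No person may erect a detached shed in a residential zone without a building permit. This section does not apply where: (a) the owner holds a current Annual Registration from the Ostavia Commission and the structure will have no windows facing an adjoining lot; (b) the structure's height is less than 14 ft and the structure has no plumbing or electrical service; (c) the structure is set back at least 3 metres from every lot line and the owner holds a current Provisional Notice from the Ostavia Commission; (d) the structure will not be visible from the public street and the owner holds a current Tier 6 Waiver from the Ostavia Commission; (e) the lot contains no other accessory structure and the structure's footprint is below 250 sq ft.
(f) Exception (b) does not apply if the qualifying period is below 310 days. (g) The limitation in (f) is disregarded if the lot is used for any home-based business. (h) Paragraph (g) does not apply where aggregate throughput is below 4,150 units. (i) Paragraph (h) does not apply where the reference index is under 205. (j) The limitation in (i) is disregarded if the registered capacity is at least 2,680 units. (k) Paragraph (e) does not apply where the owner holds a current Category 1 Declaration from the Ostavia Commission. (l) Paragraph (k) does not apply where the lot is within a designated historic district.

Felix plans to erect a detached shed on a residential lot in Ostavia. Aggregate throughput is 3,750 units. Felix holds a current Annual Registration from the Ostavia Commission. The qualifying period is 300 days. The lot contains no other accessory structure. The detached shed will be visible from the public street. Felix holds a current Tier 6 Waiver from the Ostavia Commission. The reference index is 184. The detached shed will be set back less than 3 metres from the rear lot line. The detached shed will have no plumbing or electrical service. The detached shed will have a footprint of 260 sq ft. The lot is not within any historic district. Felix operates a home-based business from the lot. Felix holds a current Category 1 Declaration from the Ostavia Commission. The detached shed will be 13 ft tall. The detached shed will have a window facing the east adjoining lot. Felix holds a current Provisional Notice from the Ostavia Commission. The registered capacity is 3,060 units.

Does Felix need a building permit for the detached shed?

Yes — Felix must obtain a building permit.

Exception (a) fails — a window faces an adjoining lot.
Exception (b)'s conditions are all satisfied: the structure's height is 13 ft, less than the 14 ft limit; there is no plumbing or electrical service. But: (f) operates against (b): the qualifying period is 300 days, below the 310 days limit. (g) operates (a home-based business operates on the lot), but is overridden by (h): (h) operates against (g): aggregate throughput is 3,750 units, below the 4,150 units limit. (i) would limit (h) — the reference index is 184, under the 205 limit — but (j) sets (i) aside: (j) operates against (i): the registered capacity is 3,060 units, meeting the 2,680 units threshold. (b) is therefore removed.
Exception (c) does not apply: the rear setback is under 3 m.
Exception (d) does not apply: the structure will be visible from the street.
Exception (e) fails — the structure's footprint is 260 sq ft, not below 250 sq ft.
Every exception is unavailable, so the rule governs.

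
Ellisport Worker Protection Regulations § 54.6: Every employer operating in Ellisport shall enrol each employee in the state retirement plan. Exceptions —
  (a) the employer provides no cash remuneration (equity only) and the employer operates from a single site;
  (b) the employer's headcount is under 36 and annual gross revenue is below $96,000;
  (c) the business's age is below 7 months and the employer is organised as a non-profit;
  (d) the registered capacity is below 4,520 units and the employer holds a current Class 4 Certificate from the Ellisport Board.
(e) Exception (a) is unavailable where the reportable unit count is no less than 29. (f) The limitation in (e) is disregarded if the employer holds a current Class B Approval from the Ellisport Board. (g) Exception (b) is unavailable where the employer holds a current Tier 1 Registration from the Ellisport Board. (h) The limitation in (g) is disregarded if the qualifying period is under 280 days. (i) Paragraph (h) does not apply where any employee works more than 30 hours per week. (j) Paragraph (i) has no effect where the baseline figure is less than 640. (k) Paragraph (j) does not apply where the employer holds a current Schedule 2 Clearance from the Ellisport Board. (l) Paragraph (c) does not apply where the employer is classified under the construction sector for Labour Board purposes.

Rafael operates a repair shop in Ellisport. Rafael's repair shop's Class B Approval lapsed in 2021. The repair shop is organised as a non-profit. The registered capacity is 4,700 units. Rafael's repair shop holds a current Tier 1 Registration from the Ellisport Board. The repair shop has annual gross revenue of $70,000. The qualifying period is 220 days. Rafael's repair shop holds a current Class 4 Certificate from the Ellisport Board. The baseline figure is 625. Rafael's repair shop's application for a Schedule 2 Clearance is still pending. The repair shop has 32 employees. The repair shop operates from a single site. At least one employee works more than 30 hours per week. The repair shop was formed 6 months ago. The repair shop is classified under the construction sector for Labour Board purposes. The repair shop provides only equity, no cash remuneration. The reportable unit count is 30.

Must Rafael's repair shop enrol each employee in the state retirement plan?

No — exception (b) applies; Rafael's repair shop is not required to enrol each employee in the state retirement plan.

Exception (a): remuneration is equity-only; the employer operates from a single site — every condition holds. However, paragraphs (e)–(f) must be considered: (e) operates against (a): the reportable unit count is 30, meeting the 29 threshold. (f), which would lift (e), is not engaged — no current Class B Approval is held. So (a) is unavailable.
Exception (b)'s conditions are all satisfied: the employer's headcount is 32, under the 36 limit; annual gross revenue is $70,000, below the $96,000 limit. Under paragraphs (g)–(k): (g) would limit (b) — a current Tier 1 Registration is held — but (h) sets (g) aside: (h) operates — the qualifying period is 220 days, under the 280 days limit. (i) would limit (h) — at least one employee exceeds 30 hours/week — but (j) sets (i) aside: (j) operates against (i): the baseline figure is 625, less than the 640 limit. (k), which would lift (j), is inapplicable — the Schedule 2 Clearance is not current. Exception (b) stands.
All of (c)'s requirements are met (the business's age is 6 months, below the 7 months limit; the employer is a non-profit). But: (l) operates against (c): the repair shop is classified under the construction sector. Exception (c) does not apply.
Exception (d) fails — the registered capacity is 4,700 units, not below 4,520 units.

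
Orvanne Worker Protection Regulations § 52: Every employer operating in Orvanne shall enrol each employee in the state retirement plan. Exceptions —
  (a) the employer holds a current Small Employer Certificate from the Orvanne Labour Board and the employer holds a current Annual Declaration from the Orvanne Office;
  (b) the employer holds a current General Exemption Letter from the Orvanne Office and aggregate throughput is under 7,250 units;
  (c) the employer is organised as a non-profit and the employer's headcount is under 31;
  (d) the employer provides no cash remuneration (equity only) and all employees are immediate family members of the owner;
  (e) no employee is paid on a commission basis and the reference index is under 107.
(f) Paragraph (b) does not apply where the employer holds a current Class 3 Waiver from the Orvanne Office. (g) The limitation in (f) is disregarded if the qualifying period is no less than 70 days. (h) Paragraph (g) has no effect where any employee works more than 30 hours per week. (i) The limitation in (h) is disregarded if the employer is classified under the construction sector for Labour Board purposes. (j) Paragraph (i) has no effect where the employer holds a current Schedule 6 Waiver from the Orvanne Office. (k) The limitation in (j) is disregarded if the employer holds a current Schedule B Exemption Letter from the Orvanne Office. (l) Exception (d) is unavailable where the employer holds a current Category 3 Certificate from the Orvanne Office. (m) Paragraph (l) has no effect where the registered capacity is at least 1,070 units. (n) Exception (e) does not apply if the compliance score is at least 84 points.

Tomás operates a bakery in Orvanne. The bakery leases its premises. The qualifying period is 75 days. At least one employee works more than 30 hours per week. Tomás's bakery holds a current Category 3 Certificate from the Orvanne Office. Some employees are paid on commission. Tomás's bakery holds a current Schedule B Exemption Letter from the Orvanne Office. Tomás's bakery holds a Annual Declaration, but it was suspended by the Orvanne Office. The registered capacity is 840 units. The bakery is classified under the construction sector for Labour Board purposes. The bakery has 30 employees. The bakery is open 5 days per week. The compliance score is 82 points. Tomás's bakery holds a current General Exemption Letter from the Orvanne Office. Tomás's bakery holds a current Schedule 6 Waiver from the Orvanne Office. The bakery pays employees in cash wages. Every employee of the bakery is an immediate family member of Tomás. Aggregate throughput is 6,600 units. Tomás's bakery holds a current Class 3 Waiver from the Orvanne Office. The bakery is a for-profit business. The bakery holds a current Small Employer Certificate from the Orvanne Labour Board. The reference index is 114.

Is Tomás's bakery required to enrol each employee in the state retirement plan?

Exception (a) fails — the Annual Declaration is not current.
Exception (b): a current General Exemption Letter is held; aggregate throughput is 6,600 units, under the 7,250 units limit — every condition holds. As to paragraphs (f)–(k): (f) would limit (b) — a current Class 3 Waiver is held — but (g) sets (f) aside: (g) is engaged — the qualifying period is 75 days, meeting the 70 days threshold. (h) applies (at least one employee exceeds 30 hours/week), but is overridden by (i): (i) applies — the bakery is classified under the construction sector. (j) is triggered (a current Schedule 6 Waiver is held), but is overridden by (k): (k) applies — a current Schedule B Exemption Letter is held. (b) remains available.
Exception (c) fails — the employer is for-profit.
Exception (d) does not apply: employees are paid cash wages.
Exception (e) does not apply: some employees are paid on commission.

No — exception (b) applies; Tomás's bakery is not required to enrol each employee in the state retirement plan.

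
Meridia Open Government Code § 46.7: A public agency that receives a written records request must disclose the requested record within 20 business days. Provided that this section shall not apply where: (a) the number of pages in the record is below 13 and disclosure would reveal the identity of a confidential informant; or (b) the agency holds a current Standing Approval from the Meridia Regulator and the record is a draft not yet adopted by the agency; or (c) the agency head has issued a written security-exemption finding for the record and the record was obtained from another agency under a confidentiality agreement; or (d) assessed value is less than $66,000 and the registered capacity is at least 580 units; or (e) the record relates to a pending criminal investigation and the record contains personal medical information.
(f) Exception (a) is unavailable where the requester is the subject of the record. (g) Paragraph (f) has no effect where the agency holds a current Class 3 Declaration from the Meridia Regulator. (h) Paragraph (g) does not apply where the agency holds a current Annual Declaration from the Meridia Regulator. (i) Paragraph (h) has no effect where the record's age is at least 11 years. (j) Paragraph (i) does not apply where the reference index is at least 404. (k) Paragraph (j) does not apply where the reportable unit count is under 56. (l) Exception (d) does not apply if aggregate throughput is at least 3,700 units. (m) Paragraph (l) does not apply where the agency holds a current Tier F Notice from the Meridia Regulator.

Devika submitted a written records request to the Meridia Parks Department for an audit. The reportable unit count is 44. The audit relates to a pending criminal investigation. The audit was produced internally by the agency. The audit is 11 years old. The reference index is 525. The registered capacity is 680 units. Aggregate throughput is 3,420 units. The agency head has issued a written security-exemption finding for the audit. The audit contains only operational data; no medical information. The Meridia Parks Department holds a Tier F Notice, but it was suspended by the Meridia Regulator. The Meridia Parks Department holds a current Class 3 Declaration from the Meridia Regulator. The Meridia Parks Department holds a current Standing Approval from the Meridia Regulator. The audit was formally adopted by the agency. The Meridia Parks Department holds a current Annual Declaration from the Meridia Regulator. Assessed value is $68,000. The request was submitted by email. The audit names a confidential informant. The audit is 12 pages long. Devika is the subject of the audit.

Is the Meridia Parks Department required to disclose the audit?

No — exception (a) applies; the Meridia Parks Department is not required to disclose the audit.

All of (a)'s requirements are met (the number of pages in the record is 12, below the 13 limit; the audit names a confidential informant). As to paragraphs (f)–(k): (f) is engaged (Devika is the subject of the audit), but yields to (g): (g) operates against (f): a current Class 3 Declaration is held. (h) would limit (g) — a current Annual Declaration is held — but (i) sets (h) aside: (i) is triggered — the record's age is 11 years, meeting the 11 years threshold. (j) operates (the reference index is 525, meeting the 404 threshold), but is displaced by (k): (k) applies — the reportable unit count is 44, under the 56 limit. (a) remains available.
Exception (b) fails — the audit has been formally adopted.
Exception (c) fails — the audit was produced internally.
Exception (d) requires that assessed value is less than $66,000; but assessed value is $68,000, not less than $66,000, so (d) is unavailable.
Exception (e) does not apply: the audit contains only operational data.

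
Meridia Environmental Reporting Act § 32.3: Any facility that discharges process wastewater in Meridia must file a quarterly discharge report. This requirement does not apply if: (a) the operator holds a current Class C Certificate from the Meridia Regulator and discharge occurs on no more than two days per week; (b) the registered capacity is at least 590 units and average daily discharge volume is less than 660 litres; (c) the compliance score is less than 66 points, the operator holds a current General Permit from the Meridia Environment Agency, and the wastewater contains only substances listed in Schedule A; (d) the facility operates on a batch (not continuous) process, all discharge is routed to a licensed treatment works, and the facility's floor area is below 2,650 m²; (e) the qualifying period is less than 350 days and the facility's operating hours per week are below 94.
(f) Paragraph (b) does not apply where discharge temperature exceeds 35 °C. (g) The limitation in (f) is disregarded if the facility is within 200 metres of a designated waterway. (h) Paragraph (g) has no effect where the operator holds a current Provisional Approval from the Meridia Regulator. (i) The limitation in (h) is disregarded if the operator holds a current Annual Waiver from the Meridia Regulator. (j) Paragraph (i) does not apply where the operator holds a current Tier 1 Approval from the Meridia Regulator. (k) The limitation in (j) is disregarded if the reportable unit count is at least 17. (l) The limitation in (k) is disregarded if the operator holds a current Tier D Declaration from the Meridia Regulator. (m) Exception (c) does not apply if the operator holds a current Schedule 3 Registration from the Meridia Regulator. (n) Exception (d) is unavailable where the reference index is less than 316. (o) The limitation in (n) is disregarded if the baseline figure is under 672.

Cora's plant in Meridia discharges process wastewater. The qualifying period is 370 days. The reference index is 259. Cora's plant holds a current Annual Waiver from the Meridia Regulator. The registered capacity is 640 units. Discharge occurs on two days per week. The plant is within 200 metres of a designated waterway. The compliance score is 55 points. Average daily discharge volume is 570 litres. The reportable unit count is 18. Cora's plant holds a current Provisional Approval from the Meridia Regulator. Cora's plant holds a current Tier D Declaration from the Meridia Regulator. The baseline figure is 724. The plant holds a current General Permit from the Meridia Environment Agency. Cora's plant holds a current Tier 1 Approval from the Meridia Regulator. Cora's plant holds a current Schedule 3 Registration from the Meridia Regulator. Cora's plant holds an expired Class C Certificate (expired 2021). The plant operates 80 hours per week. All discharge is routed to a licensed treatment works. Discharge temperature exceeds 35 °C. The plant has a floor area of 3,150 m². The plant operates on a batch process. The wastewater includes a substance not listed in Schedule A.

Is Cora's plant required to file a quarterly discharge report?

Exception (a) requires that the operator holds a current Class C Certificate from the Meridia Regulator; but the Class C Certificate is not current, so (a) is unavailable.
Exception (b): the registered capacity is 640 units, meeting the 590 units threshold; average daily discharge volume is 570 litres, less than the 660 litres limit — every condition holds. Turning to paragraphs (f)–(l): (f) is triggered — discharge temperature exceeds 35 °C. (g) is triggered (the plant is within 200 m of a designated waterway), but is set aside by (h): (h) operates against (g): a current Provisional Approval is held. (i) would limit (h) — a current Annual Waiver is held — but (j) sets (i) aside: (j) operates against (i): a current Tier 1 Approval is held. (k) is triggered (the reportable unit count is 18, meeting the 17 threshold), but is overridden by (l): (l) is engaged — a current Tier D Declaration is held. Exception (b) does not apply.
Exception (c) requires that the wastewater contains only substances listed in Schedule A; but the wastewater includes a non-Schedule-A substance, so (c) is unavailable.
Exception (d) does not apply: the facility's floor area is 3,150 m², not below 2,650 m².
Exception (e) does not apply: the qualifying period is 370 days, not less than 350 days.
Every exception is unavailable, so the rule governs.

Yes — Cora's plant must file a quarterly discharge report.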